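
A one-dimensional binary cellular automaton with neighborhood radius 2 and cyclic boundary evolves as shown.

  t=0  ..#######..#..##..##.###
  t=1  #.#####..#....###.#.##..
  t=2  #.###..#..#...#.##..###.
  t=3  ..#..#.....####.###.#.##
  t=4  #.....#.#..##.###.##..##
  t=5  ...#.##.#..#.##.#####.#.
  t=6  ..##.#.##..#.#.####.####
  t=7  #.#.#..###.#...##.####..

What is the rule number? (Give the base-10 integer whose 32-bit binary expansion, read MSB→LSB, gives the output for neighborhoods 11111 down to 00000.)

2933035493

  ##### -> #   bit 31 = 1  t=0,i=4
  ####. -> .   bit 30 = 0  t=0,i=7
  ###.# -> #   bit 29 = 1  t=1,i=16
  ###.. -> .   bit 28 = 0  t=0,i=8
  ##.## -> #   bit 27 = 1  t=0,i=20
  ##.#. -> #   bit 26 = 1  t=1,i=17
  ##..# -> #   bit 25 = 1  t=0,i=0
  ##... -> .   bit 24 = 0  t=4,i=1
  #.### -> #   bit 23 = 1  t=0,i=21
  #.##. -> #   bit 22 = 1  t=1,i=20
  #.#.# -> .   bit 21 = 0  t=1,i=18
  #.#.. -> #   bit 20 = 1  t=4,i=8
  #..## -> .   bit 19 = 0  t=0,i=1
  #..#. -> .   bit 18 = 0  t=0,i=10
  #...# -> #   bit 17 = 1  t=2,i=12
  #.... -> .   bit 16 = 0  t=1,i=11
  .#### -> #   bit 15 = 1  t=0,i=3
  .###. -> .   bit 14 = 0  t=0,i=22
  .##.# -> .   bit 13 = 0  t=0,i=19
  .##.. -> #   bit 12 = 1  t=0,i=15
  .#.## -> .   bit 11 = 0  t=1,i=1
  .#.#. -> .   bit 10 = 0  t=4,i=7
  .#..# -> .   bit 9 = 0  t=0,i=12
  .#... -> #   bit 8 = 1  t=1,i=10
  ..### -> #   bit 7 = 1  t=0,i=2
  ..##. -> #   bit 6 = 1  t=0,i=14
  ..#.# -> #   bit 5 = 1  t=1,i=0
  ..#.. -> .   bit 4 = 0  t=0,i=11
  ...## -> .   bit 3 = 0  t=1,i=13
  ...#. -> #   bit 2 = 1  t=2,i=13
  ....# -> .   bit 1 = 0  t=1,i=12
  ..... -> #   bit 0 = 1  t=3,i=8
  bits 10101110110100101001000111100101 = 2933035493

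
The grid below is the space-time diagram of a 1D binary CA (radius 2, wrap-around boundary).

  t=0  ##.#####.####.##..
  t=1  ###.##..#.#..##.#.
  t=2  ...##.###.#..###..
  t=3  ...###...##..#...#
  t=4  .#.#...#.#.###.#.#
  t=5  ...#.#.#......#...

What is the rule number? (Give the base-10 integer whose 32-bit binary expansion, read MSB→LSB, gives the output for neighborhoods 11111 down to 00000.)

2388107504

  [31] ##### => #  t=0,i=5
  [30] ####. => .  t=0,i=6
  [29] ###.# => .  t=0,i=7
  [28] ###.. => .  t=2,i=15
  [27] ##.## => #  t=0,i=2
  [26] ##.#. => #  t=1,i=15
  [25] ##..# => #  t=0,i=16
  [24] ##... => .  t=2,i=16
  [23] #.### => .  t=0,i=3
  [22] #.##. => #  t=0,i=14
  [21] #.#.# => .  t=1,i=16
  [20] #.#.. => #  t=1,i=10
  [19] #..## => .  t=0,i=17
  [18] #..#. => #  t=1,i=7
  [17] #...# => #  t=3,i=1
  [16] #.... => #  t=2,i=17
  [15] .#### => #  t=0,i=4
  [14] .###. => .  t=1,i=1
  [13] .##.# => #  t=0,i=1
  [12] .##.. => .  t=0,i=15
  [11] .#.## => .  t=1,i=17
  [10] .#.#. => .  t=1,i=9
  [9] .#..# => .  t=1,i=11
  [8] .#... => .  t=3,i=0
  [7] ..### => #  t=2,i=13
  [6] ..##. => #  t=0,i=0
  [5] ..#.# => #  t=1,i=8
  [4] ..#.. => #  t=3,i=13
  [3] ...## => .  t=2,i=2
  [2] ...#. => .  t=3,i=16
  [1] ....# => .  t=2,i=1
  [0] ..... => .  t=2,i=0
  bits 10001110010101111010000011110000 = 2388107504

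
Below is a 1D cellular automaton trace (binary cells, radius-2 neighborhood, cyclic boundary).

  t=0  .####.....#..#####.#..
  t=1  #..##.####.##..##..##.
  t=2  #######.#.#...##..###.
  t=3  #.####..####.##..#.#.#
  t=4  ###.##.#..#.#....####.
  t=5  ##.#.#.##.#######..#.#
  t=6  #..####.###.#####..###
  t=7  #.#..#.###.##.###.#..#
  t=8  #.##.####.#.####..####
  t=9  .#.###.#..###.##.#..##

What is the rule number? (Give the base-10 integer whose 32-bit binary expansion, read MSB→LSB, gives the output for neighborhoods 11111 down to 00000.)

3636031343

  ##### -> #   bit 31 = 1  t=0,i=15
  ####. -> #   bit 30 = 1  t=0,i=3
  ###.# -> .   bit 29 = 0  t=0,i=17
  ###.. -> #   bit 28 = 1  t=0,i=4
  ##.## -> #   bit 27 = 1  t=1,i=5
  ##.#. -> .   bit 26 = 0  t=0,i=18
  ##..# -> .   bit 25 = 0  t=1,i=13
  ##... -> .   bit 24 = 0  t=0,i=5
  #.### -> #   bit 23 = 1  t=1,i=6
  #.##. -> .   bit 22 = 0  t=1,i=11
  #.#.# -> #   bit 21 = 1  t=2,i=8
  #.#.. -> #   bit 20 = 1  t=0,i=19
  #..## -> #   bit 19 = 1  t=0,i=12
  #..#. -> .   bit 18 = 0  t=3,i=16
  #...# -> .   bit 17 = 0  t=0,i=21
  #.... -> #   bit 16 = 1  t=0,i=6
  .#### -> .   bit 15 = 0  t=0,i=2
  .###. -> #   bit 14 = 1  t=2,i=19
  .##.# -> #   bit 13 = 1  t=1,i=4
  .##.. -> .   bit 12 = 0  t=1,i=12
  .#.## -> #   bit 11 = 1  t=3,i=20
  .#.#. -> #   bit 10 = 1  t=2,i=9
  .#..# -> #   bit 9 = 1  t=0,i=11
  .#... -> #   bit 8 = 1  t=0,i=20
  ..### -> .   bit 7 = 0  t=0,i=1
  ..##. -> #   bit 6 = 1  t=1,i=3
  ..#.# -> #   bit 5 = 1  t=3,i=17
  ..#.. -> .   bit 4 = 0  t=0,i=10
  ...## -> #   bit 3 = 1  t=0,i=0
  ...#. -> #   bit 2 = 1  t=0,i=9
  ....# -> #   bit 1 = 1  t=0,i=8
  ..... -> #   bit 0 = 1  t=0,i=7
  bits 11011000101110010110111101101111 = 3636031343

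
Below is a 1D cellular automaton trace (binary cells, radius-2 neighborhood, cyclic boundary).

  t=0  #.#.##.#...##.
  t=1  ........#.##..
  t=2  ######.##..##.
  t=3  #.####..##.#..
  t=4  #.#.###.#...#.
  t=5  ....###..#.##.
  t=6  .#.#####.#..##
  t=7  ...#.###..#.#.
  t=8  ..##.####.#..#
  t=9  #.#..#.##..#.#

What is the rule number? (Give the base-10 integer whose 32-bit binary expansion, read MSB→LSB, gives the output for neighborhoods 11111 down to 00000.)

  [31] ##### => #  t=2,i=2
  [30] ####. => #  t=2,i=4
  [29] ###.# => #  t=2,i=5
  [28] ###.. => #  t=3,i=5
  [27] ##.## => .  t=2,i=6
  [26] ##.#. => .  t=0,i=6
  [25] ##..# => #  t=2,i=9
  [24] ##... => #  t=1,i=12
  [23] #.### => #  t=2,i=0
  [22] #.##. => .  t=0,i=4
  [21] #.#.# => .  t=0,i=0
  [20] #.#.. => .  t=0,i=7
  [19] #..## => .  t=2,i=10
  [18] #..#. => .  t=3,i=13
  [17] #...# => .  t=0,i=9
  [16] #.... => .  t=1,i=13
  [15] .#### => .  t=2,i=1
  [14] .###. => #  t=4,i=5
  [13] .##.# => .  t=0,i=5
  [12] .##.. => #  t=1,i=11
  [11] .#.## => .  t=0,i=3
  [10] .#.#. => .  t=0,i=1
  [9] .#..# => #  t=3,i=12
  [8] .#... => #  t=0,i=8
  [7] ..### => #  t=5,i=4
  [6] ..##. => #  t=0,i=11
  [5] ..#.# => #  t=1,i=8
  [4] ..#.. => #  t=8,i=13
  [3] ...## => #  t=0,i=10
  [2] ...#. => #  t=1,i=7
  [1] ....# => .  t=1,i=6
  [0] ..... => #  t=1,i=0
  bits 11110011100000000101001111111101 = 4085273597

4085273597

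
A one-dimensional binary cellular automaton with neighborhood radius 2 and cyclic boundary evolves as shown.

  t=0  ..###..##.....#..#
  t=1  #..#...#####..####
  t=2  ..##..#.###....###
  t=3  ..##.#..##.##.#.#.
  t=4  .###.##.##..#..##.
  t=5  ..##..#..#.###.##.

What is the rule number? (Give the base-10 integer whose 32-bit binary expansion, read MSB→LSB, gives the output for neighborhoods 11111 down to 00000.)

  #####|#  b31=1 t=1,i=9
  ####.|#  b30=1 t=1,i=10
  ###.#|#  b29=1 t=4,i=3
  ###..|.  b28=0 t=0,i=4
  ##.##|.  b27=0 t=3,i=10
  ##.#.|.  b26=0 t=3,i=4
  ##..#|.  b25=0 t=0,i=5
  ##...|#  b24=1 t=0,i=9
  #.###|#  b23=1 t=2,i=8
  #.##.|.  b22=0 t=3,i=11
  #.#.#|.  b21=0 t=3,i=14
  #.#..|#  b20=1 t=3,i=5
  #..##|.  b19=0 t=0,i=1
  #..#.|#  b18=1 t=0,i=16
  #...#|.  b17=0 t=1,i=5
  #....|#  b16=1 t=0,i=10
  .####|#  b15=1 t=1,i=8
  .###.|#  b14=1 t=0,i=3
  .##.#|#  b13=1 t=3,i=3
  .##..|#  b12=1 t=0,i=8
  .#.##|.  b11=0 t=2,i=7
  .#.#.|#  b10=1 t=3,i=15
  .#..#|#  b9=1 t=0,i=0
  .#...|.  b8=0 t=1,i=4
  ..###|.  b7=0 t=0,i=2
  ..##.|#  b6=1 t=0,i=7
  ..#.#|.  b5=0 t=2,i=6
  ..#..|#  b4=1 t=0,i=14
  ...##|#  b3=1 t=1,i=6
  ...#.|.  b2=0 t=0,i=13
  ....#|.  b1=0 t=0,i=12
  .....|#  b0=1 t=0,i=11
  bits 11100001100101011111011001011001 = 3784701529

3784701529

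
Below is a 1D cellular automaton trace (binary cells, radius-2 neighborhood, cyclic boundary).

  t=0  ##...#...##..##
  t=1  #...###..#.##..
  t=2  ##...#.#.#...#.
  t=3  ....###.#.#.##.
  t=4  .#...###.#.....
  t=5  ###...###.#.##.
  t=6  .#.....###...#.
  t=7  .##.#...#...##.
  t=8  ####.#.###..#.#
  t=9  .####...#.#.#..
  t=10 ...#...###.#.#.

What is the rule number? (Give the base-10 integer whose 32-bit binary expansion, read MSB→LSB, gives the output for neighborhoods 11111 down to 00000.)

3859309941

  ##### -> #   bit 31 = 1  t=8,i=1
  ####. -> #   bit 30 = 1  t=0,i=0
  ###.# -> #   bit 29 = 1  t=3,i=6
  ###.. -> .   bit 28 = 0  t=0,i=1
  ##.## -> .   bit 27 = 0  t=5,i=14
  ##.#. -> #   bit 26 = 1  t=3,i=7
  ##..# -> #   bit 25 = 1  t=0,i=11
  ##... -> .   bit 24 = 0  t=0,i=2
  #.### -> .   bit 23 = 0  t=5,i=0
  #.##. -> .   bit 22 = 0  t=1,i=11
  #.#.# -> .   bit 21 = 0  t=2,i=7
  #.#.. -> .   bit 20 = 0  t=2,i=9
  #..## -> #   bit 19 = 1  t=0,i=12
  #..#. -> .   bit 18 = 0  t=1,i=8
  #...# -> .   bit 17 = 0  t=0,i=3
  #.... -> .   bit 16 = 0  t=3,i=0
  .#### -> .   bit 15 = 0  t=0,i=14
  .###. -> #   bit 14 = 1  t=1,i=5
  .##.# -> #   bit 13 = 1  t=5,i=13
  .##.. -> .   bit 12 = 0  t=0,i=10
  .#.## -> .   bit 11 = 0  t=1,i=10
  .#.#. -> #   bit 10 = 1  t=2,i=6
  .#..# -> .   bit 9 = 0  t=6,i=14
  .#... -> #   bit 8 = 1  t=0,i=6
  ..### -> .   bit 7 = 0  t=0,i=13
  ..##. -> #   bit 6 = 1  t=0,i=9
  ..#.# -> #   bit 5 = 1  t=1,i=9
  ..#.. -> #   bit 4 = 1  t=0,i=5
  ...## -> .   bit 3 = 0  t=0,i=8
  ...#. -> #   bit 2 = 1  t=0,i=4
  ....# -> .   bit 1 = 0  t=3,i=2
  ..... -> #   bit 0 = 1  t=3,i=1
  bits 11100110000010000110010101110101 = 3859309941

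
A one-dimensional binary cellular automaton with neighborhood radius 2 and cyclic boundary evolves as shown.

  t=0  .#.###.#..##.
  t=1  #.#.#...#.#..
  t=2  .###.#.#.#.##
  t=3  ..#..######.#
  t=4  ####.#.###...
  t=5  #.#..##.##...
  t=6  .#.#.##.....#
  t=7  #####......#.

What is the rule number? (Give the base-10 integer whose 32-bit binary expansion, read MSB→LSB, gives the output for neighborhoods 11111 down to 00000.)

3492048852

  #####|#  b31=1 t=3,i=7
  ####.|#  b30=1 t=3,i=9
  ###.#|.  b29=0 t=0,i=5
  ###..|#  b28=1 t=4,i=9
  ##.##|.  b27=0 t=2,i=0
  ##.#.|.  b26=0 t=0,i=6
  ##..#|.  b25=0 t=0,i=12
  ##...|.  b24=0 t=4,i=10
  #.###|.  b23=0 t=0,i=3
  #.##.|.  b22=0 t=2,i=11
  #.#.#|#  b21=1 t=1,i=2
  #.#..|.  b20=0 t=0,i=7
  #..##|.  b19=0 t=0,i=9
  #..#.|#  b18=1 t=0,i=0
  #...#|.  b17=0 t=1,i=6
  #....|.  b16=0 t=6,i=8
  .####|.  b15=0 t=3,i=6
  .###.|#  b14=1 t=0,i=4
  .##.#|#  b13=1 t=2,i=12
  .##..|.  b12=0 t=0,i=11
  .#.##|#  b11=1 t=0,i=2
  .#.#.|#  b10=1 t=1,i=1
  .#..#|#  b9=1 t=0,i=8
  .#...|#  b8=1 t=1,i=5
  ..###|#  b7=1 t=3,i=5
  ..##.|#  b6=1 t=0,i=10
  ..#.#|.  b5=0 t=0,i=1
  ..#..|#  b4=1 t=3,i=2
  ...##|.  b3=0 t=4,i=12
  ...#.|#  b2=1 t=1,i=7
  ....#|.  b1=0 t=6,i=10
  .....|.  b0=0 t=6,i=9
  bits 11010000001001000110111111010100 = 3492048852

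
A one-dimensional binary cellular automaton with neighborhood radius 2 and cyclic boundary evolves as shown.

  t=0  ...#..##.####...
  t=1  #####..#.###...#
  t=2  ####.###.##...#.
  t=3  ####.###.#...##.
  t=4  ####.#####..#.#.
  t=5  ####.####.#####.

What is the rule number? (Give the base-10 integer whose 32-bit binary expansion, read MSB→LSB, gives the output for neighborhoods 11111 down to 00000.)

3874809407

  ##### -> #   bit 31 = 1  t=1,i=1
  ####. -> #   bit 30 = 1  t=0,i=11
  ###.# -> #   bit 29 = 1  t=2,i=3
  ###.. -> .   bit 28 = 0  t=0,i=12
  ##.## -> .   bit 27 = 0  t=0,i=8
  ##.#. -> #   bit 26 = 1  t=3,i=8
  ##..# -> #   bit 25 = 1  t=1,i=5
  ##... -> .   bit 24 = 0  t=0,i=13
  #.### -> #   bit 23 = 1  t=0,i=9
  #.##. -> #   bit 22 = 1  t=2,i=9
  #.#.# -> #   bit 21 = 1  t=4,i=14
  #.#.. -> #   bit 20 = 1  t=3,i=9
  #..## -> .   bit 19 = 0  t=0,i=5
  #..#. -> #   bit 18 = 1  t=1,i=6
  #...# -> .   bit 17 = 0  t=1,i=13
  #.... -> .   bit 16 = 0  t=0,i=14
  .#### -> #   bit 15 = 1  t=0,i=10
  .###. -> #   bit 14 = 1  t=1,i=10
  .##.# -> #   bit 13 = 1  t=0,i=7
  .##.. -> .   bit 12 = 0  t=2,i=10
  .#.## -> .   bit 11 = 0  t=1,i=8
  .#.#. -> #   bit 10 = 1  t=4,i=13
  .#..# -> #   bit 9 = 1  t=0,i=4
  .#... -> .   bit 8 = 0  t=3,i=10
  ..### -> .   bit 7 = 0  t=1,i=15
  ..##. -> .   bit 6 = 0  t=0,i=6
  ..#.# -> #   bit 5 = 1  t=1,i=7
  ..#.. -> #   bit 4 = 1  t=0,i=3
  ...## -> #   bit 3 = 1  t=1,i=14
  ...#. -> #   bit 2 = 1  t=0,i=2
  ....# -> #   bit 1 = 1  t=0,i=1
  ..... -> #   bit 0 = 1  t=0,i=0
  bits 11100110111101001110011000111111 = 3874809407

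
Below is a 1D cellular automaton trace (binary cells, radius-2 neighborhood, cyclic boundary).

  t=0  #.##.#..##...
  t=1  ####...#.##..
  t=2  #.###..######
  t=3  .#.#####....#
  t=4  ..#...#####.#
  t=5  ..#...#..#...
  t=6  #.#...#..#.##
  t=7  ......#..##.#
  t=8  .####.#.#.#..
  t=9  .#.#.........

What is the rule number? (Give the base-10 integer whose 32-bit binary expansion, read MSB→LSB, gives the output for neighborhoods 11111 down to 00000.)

  nb #####: next=.  (t=2,i=9, bit31=0)
  nb ####.: next=#  (t=1,i=2, bit30=1)
  nb ###.#: next=.  (t=2,i=0, bit29=0)
  nb ###..: next=#  (t=1,i=3, bit28=1)
  nb ##.##: next=#  (t=2,i=1, bit27=1)
  nb ##.#.: next=.  (t=0,i=4, bit26=0)
  nb ##..#: next=#  (t=1,i=11, bit25=1)
  nb ##...: next=#  (t=0,i=10, bit24=1)
  nb #.###: next=.  (t=2,i=2, bit23=0)
  nb #.##.: next=#  (t=0,i=2, bit22=1)
  nb #.#.#: next=.  (t=3,i=1, bit21=0)
  nb #.#..: next=.  (t=0,i=5, bit20=0)
  nb #..##: next=#  (t=0,i=7, bit19=1)
  nb #..#.: next=.  (t=4,i=1, bit18=0)
  nb #...#: next=.  (t=0,i=11, bit17=0)
  nb #....: next=#  (t=3,i=9, bit16=1)
  nb .####: next=.  (t=1,i=1, bit15=0)
  nb .###.: next=#  (t=2,i=3, bit14=1)
  nb .##.#: next=#  (t=0,i=3, bit13=1)
  nb .##..: next=#  (t=0,i=9, bit12=1)
  nb .#.##: next=#  (t=0,i=1, bit11=1)
  nb .#.#.: next=.  (t=3,i=0, bit10=0)
  nb .#..#: next=.  (t=0,i=6, bit9=0)
  nb .#...: next=.  (t=4,i=3, bit8=0)
  nb ..###: next=#  (t=1,i=0, bit7=1)
  nb ..##.: next=.  (t=0,i=8, bit6=0)
  nb ..#.#: next=#  (t=0,i=0, bit5=1)
  nb ..#..: next=#  (t=4,i=2, bit4=1)
  nb ...##: next=.  (t=4,i=5, bit3=0)
  nb ...#.: next=.  (t=0,i=12, bit2=0)
  nb ....#: next=#  (t=3,i=10, bit1=1)
  nb .....: next=#  (t=5,i=12, bit0=1)
  bits 01011011010010010111100010110011 = 1531541683

1531541683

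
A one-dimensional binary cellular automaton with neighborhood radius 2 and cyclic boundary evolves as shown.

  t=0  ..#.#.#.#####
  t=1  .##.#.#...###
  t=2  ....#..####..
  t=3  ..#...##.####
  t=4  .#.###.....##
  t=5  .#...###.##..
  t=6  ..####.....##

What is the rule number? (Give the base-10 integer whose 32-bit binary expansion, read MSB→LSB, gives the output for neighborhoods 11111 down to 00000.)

  [31] ##### => #  t=0,i=10
  [30] ####. => #  t=0,i=11
  [29] ###.# => .  t=1,i=12
  [28] ###.. => #  t=0,i=12
  [27] ##.## => .  t=1,i=0
  [26] ##.#. => .  t=1,i=3
  [25] ##..# => .  t=0,i=0
  [24] ##... => #  t=2,i=11
  [23] #.### => .  t=0,i=8
  [22] #.##. => .  t=1,i=1
  [21] #.#.# => #  t=0,i=4
  [20] #.#.. => .  t=1,i=6
  [19] #..## => #  t=2,i=6
  [18] #..#. => #  t=0,i=1
  [17] #...# => #  t=1,i=8
  [16] #.... => #  t=2,i=12
  [15] .#### => .  t=0,i=9
  [14] .###. => .  t=1,i=11
  [13] .##.# => .  t=1,i=2
  [12] .##.. => .  t=5,i=10
  [11] .#.## => .  t=0,i=7
  [10] .#.#. => .  t=0,i=3
  [9] .#..# => .  t=2,i=5
  [8] .#... => #  t=1,i=7
  [7] ..### => #  t=1,i=10
  [6] ..##. => .  t=3,i=6
  [5] ..#.# => #  t=0,i=2
  [4] ..#.. => .  t=2,i=4
  [3] ...## => #  t=1,i=9
  [2] ...#. => .  t=2,i=3
  [1] ....# => #  t=2,i=2
  [0] ..... => .  t=2,i=0
  bits 11010001001011110000000110101010 = 3509518762

3509518762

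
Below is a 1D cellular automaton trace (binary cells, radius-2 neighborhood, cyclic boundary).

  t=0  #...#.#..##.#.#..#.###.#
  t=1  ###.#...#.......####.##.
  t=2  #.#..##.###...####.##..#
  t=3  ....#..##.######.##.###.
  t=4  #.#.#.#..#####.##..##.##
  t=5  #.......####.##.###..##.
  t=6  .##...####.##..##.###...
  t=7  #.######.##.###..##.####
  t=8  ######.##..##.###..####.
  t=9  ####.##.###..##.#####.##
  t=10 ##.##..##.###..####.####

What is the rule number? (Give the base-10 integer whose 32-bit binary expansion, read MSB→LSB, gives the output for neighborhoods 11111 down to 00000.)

3146750394

  ##### -> #   bit 31 = 1  t=3,i=12
  ####. -> .   bit 30 = 0  t=1,i=18
  ###.# -> #   bit 29 = 1  t=0,i=21
  ###.. -> #   bit 28 = 1  t=2,i=10
  ##.## -> #   bit 27 = 1  t=0,i=22
  ##.#. -> .   bit 26 = 0  t=0,i=11
  ##..# -> #   bit 25 = 1  t=2,i=21
  ##... -> #   bit 24 = 1  t=0,i=1
  #.### -> #   bit 23 = 1  t=0,i=19
  #.##. -> .   bit 22 = 0  t=0,i=23
  #.#.# -> .   bit 21 = 0  t=0,i=12
  #.#.. -> .   bit 20 = 0  t=0,i=6
  #..## -> #   bit 19 = 1  t=0,i=8
  #..#. -> #   bit 18 = 1  t=0,i=16
  #...# -> #   bit 17 = 1  t=0,i=2
  #.... -> #   bit 16 = 1  t=1,i=10
  .#### -> #   bit 15 = 1  t=1,i=17
  .###. -> .   bit 14 = 0  t=0,i=20
  .##.# -> .   bit 13 = 0  t=0,i=10
  .##.. -> #   bit 12 = 1  t=0,i=0
  .#.## -> #   bit 11 = 1  t=0,i=18
  .#.#. -> .   bit 10 = 0  t=0,i=5
  .#..# -> .   bit 9 = 0  t=0,i=7
  .#... -> #   bit 8 = 1  t=1,i=5
  ..### -> #   bit 7 = 1  t=1,i=16
  ..##. -> .   bit 6 = 0  t=0,i=9
  ..#.# -> #   bit 5 = 1  t=0,i=4
  ..#.. -> #   bit 4 = 1  t=1,i=8
  ...## -> #   bit 3 = 1  t=1,i=15
  ...#. -> .   bit 2 = 0  t=0,i=3
  ....# -> #   bit 1 = 1  t=1,i=14
  ..... -> .   bit 0 = 0  t=1,i=11
  bits 10111011100011111001100110111010 = 3146750394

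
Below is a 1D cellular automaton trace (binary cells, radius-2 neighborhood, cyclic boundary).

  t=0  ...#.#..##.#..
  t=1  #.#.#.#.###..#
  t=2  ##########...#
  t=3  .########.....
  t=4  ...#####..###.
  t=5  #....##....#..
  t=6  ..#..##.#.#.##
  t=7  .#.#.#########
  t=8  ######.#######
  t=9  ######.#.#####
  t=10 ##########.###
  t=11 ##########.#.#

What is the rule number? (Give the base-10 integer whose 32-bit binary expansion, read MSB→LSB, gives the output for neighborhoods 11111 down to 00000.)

3840245317

  [31] ##### => #  t=2,i=1
  [30] ####. => #  t=2,i=8
  [29] ###.# => #  t=7,i=13
  [28] ###.. => .  t=1,i=10
  [27] ##.## => .  t=8,i=6
  [26] ##.#. => #  t=0,i=10
  [25] ##..# => .  t=1,i=11
  [24] ##... => .  t=2,i=10
  [23] #.### => #  t=1,i=8
  [22] #.##. => #  t=6,i=12
  [21] #.#.# => #  t=1,i=2
  [20] #.#.. => .  t=0,i=5
  [19] #..## => .  t=0,i=7
  [18] #..#. => #  t=5,i=13
  [17] #...# => .  t=2,i=11
  [16] #.... => #  t=0,i=13
  [15] .#### => .  t=2,i=0
  [14] .###. => #  t=1,i=9
  [13] .##.# => #  t=0,i=9
  [12] .##.. => #  t=5,i=6
  [11] .#.## => #  t=1,i=7
  [10] .#.#. => #  t=0,i=4
  [9] .#..# => #  t=0,i=6
  [8] .#... => .  t=0,i=12
  [7] ..### => .  t=2,i=13
  [6] ..##. => #  t=0,i=8
  [5] ..#.# => .  t=0,i=3
  [4] ..#.. => .  t=5,i=0
  [3] ...## => .  t=2,i=12
  [2] ...#. => #  t=0,i=2
  [1] ....# => .  t=0,i=1
  [0] ..... => #  t=0,i=0
  bits 11100100111001010111111001000101 = 3840245317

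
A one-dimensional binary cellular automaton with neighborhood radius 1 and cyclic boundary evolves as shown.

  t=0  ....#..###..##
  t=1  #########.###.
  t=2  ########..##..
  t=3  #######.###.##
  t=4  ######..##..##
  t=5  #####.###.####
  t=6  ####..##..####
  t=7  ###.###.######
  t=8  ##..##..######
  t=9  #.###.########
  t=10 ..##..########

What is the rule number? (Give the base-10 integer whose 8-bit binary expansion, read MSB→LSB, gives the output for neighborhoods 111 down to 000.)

  ### -> #   bit 7 = 1  t=0,i=8
  ##. -> .   bit 6 = 0  t=0,i=9
  #.# -> .   bit 5 = 0  t=1,i=9
  #.. -> #   bit 4 = 1  t=0,i=0
  .## -> #   bit 3 = 1  t=0,i=7
  .#. -> #   bit 2 = 1  t=0,i=4
  ..# -> #   bit 1 = 1  t=0,i=3
  ... -> #   bit 0 = 1  t=0,i=1
  bits 10011111 = 159

159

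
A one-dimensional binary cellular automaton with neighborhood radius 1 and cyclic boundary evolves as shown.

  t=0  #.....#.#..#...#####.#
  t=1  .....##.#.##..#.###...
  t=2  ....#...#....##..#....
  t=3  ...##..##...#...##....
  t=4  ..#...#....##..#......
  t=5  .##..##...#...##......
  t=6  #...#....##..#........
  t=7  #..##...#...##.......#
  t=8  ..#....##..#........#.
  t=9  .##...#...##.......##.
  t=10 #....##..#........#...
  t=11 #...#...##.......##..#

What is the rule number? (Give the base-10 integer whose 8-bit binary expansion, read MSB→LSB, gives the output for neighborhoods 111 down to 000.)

134

  [7] ### => #  t=0,i=16
  [6] ##. => .  t=0,i=0
  [5] #.# => .  t=0,i=7
  [4] #.. => .  t=0,i=1
  [3] .## => .  t=0,i=15
  [2] .#. => #  t=0,i=6
  [1] ..# => #  t=0,i=5
  [0] ... => .  t=0,i=2
  bits 10000110 = 134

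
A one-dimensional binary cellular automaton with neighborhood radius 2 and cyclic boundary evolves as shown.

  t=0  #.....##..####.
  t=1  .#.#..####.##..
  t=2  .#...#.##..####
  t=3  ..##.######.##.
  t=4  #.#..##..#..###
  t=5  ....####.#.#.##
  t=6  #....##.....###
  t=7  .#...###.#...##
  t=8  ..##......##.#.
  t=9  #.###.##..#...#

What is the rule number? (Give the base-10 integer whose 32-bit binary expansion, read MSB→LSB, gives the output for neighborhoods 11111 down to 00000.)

1137351025

  #####|.  b31=0 t=3,i=7
  ####.|#  b30=1 t=0,i=12
  ###.#|.  b29=0 t=0,i=13
  ###..|.  b28=0 t=6,i=0
  ##.##|.  b27=0 t=1,i=10
  ##.#.|.  b26=0 t=0,i=14
  ##..#|#  b25=1 t=0,i=8
  ##...|#  b24=1 t=1,i=13
  #.###|#  b23=1 t=3,i=5
  #.##.|#  b22=1 t=1,i=11
  #.#.#|.  b21=0 t=5,i=9
  #.#..|.  b20=0 t=0,i=0
  #..##|#  b19=1 t=0,i=9
  #..#.|.  b18=0 t=4,i=8
  #...#|#  b17=1 t=1,i=14
  #....|.  b16=0 t=0,i=2
  .####|#  b15=1 t=0,i=11
  .###.|.  b14=0 t=7,i=6
  .##.#|.  b13=0 t=3,i=3
  .##..|#  b12=1 t=0,i=7
  .#.##|#  b11=1 t=2,i=6
  .#.#.|.  b10=0 t=1,i=2
  .#..#|.  b9=0 t=1,i=4
  .#...|#  b8=1 t=0,i=1
  ..###|.  b7=0 t=0,i=10
  ..##.|#  b6=1 t=0,i=6
  ..#.#|#  b5=1 t=1,i=1
  ..#..|#  b4=1 t=4,i=9
  ...##|.  b3=0 t=0,i=5
  ...#.|.  b2=0 t=1,i=0
  ....#|.  b1=0 t=0,i=4
  .....|#  b0=1 t=0,i=3
  bits 01000011110010101001100101110001 = 1137351025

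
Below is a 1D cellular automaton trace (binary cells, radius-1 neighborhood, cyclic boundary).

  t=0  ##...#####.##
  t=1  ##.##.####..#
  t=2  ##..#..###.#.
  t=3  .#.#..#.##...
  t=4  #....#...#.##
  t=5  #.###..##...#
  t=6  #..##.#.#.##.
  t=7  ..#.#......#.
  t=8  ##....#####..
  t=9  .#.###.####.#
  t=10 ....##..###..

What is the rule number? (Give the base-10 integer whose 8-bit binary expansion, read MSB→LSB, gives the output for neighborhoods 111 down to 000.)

  nb ###: next=#  (t=0,i=0, bit7=1)
  nb ##.: next=#  (t=0,i=1, bit6=1)
  nb #.#: next=.  (t=0,i=10, bit5=0)
  nb #..: next=.  (t=0,i=2, bit4=0)
  nb .##: next=.  (t=0,i=5, bit3=0)
  nb .#.: next=.  (t=2,i=4, bit2=0)
  nb ..#: next=#  (t=0,i=4, bit1=1)
  nb ...: next=#  (t=0,i=3, bit0=1)
  bits 11000011 = 195

195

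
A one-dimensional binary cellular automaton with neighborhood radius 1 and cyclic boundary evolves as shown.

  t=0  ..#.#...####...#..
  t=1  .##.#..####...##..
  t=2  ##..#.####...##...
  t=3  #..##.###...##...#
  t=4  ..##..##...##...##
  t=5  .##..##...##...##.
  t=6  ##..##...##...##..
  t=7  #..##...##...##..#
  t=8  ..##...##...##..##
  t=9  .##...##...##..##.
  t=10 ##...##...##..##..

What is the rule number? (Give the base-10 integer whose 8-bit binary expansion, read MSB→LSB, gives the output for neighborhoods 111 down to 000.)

142

  ### -> #   bit 7 = 1  t=0,i=9
  ##. -> .   bit 6 = 0  t=0,i=11
  #.# -> .   bit 5 = 0  t=0,i=3
  #.. -> .   bit 4 = 0  t=0,i=5
  .## -> #   bit 3 = 1  t=0,i=8
  .#. -> #   bit 2 = 1  t=0,i=2
  ..# -> #   bit 1 = 1  t=0,i=1
  ... -> .   bit 0 = 0  t=0,i=0
  bits 10001110 = 142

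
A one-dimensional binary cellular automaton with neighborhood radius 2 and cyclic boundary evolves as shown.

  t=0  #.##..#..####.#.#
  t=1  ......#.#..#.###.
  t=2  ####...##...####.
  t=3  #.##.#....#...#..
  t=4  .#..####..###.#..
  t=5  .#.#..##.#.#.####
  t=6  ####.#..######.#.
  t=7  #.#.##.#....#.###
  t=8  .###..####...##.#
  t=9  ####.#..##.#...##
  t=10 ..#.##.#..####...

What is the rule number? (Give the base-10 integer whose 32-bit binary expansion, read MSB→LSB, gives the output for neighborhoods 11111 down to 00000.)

  ##### -> .   bit 31 = 0  t=6,i=10
  ####. -> #   bit 30 = 1  t=0,i=11
  ###.# -> .   bit 29 = 0  t=0,i=12
  ###.. -> #   bit 28 = 1  t=1,i=15
  ##.## -> .   bit 27 = 0  t=0,i=1
  ##.#. -> #   bit 26 = 1  t=0,i=13
  ##..# -> .   bit 25 = 0  t=0,i=4
  ##... -> .   bit 24 = 0  t=1,i=16
  #.### -> #   bit 23 = 1  t=1,i=13
  #.##. -> .   bit 22 = 0  t=0,i=2
  #.#.# -> #   bit 21 = 1  t=0,i=14
  #.#.. -> #   bit 20 = 1  t=1,i=8
  #..## -> #   bit 19 = 1  t=0,i=8
  #..#. -> .   bit 18 = 0  t=0,i=5
  #...# -> #   bit 17 = 1  t=2,i=5
  #.... -> #   bit 16 = 1  t=1,i=0
  .#### -> .   bit 15 = 0  t=0,i=10
  .###. -> #   bit 14 = 1  t=1,i=14
  .##.# -> .   bit 13 = 0  t=0,i=0
  .##.. -> .   bit 12 = 0  t=0,i=3
  .#.## -> #   bit 11 = 1  t=0,i=15
  .#.#. -> #   bit 10 = 1  t=1,i=7
  .#..# -> .   bit 9 = 0  t=0,i=7
  .#... -> #   bit 8 = 1  t=3,i=6
  ..### -> .   bit 7 = 0  t=0,i=9
  ..##. -> .   bit 6 = 0  t=2,i=7
  ..#.# -> .   bit 5 = 0  t=1,i=6
  ..#.. -> #   bit 4 = 1  t=0,i=6
  ...## -> .   bit 3 = 0  t=2,i=6
  ...#. -> .   bit 2 = 0  t=1,i=5
  ....# -> .   bit 1 = 0  t=1,i=4
  ..... -> #   bit 0 = 1  t=1,i=1
  bits 01010100101110110100110100010001 = 1421561105

1421561105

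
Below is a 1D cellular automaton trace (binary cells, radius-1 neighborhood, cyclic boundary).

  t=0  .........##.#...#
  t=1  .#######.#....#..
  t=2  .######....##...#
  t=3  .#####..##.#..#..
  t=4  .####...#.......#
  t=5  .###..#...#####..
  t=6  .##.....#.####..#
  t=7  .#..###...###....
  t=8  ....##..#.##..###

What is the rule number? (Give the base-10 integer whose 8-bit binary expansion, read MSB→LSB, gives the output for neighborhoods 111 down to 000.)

  [7] ### => #  t=1,i=2
  [6] ##. => .  t=0,i=10
  [5] #.# => .  t=0,i=11
  [4] #.. => .  t=0,i=0
  [3] .## => #  t=0,i=9
  [2] .#. => .  t=0,i=12
  [1] ..# => .  t=0,i=8
  [0] ... => #  t=0,i=1
  bits 10001001 = 137

137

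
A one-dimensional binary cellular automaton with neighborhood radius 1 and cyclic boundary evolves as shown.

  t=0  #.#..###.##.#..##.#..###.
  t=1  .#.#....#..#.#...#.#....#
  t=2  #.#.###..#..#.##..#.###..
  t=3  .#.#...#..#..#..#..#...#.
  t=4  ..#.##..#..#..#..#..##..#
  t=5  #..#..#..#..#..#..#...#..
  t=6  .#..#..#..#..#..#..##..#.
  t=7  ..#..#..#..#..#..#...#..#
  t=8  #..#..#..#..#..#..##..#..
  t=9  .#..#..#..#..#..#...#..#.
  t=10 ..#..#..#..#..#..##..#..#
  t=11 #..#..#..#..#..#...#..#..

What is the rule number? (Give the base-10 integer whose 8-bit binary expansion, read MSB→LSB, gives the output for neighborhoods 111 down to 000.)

49

  ### -> .   bit 7 = 0  t=0,i=6
  ##. -> .   bit 6 = 0  t=0,i=7
  #.# -> #   bit 5 = 1  t=0,i=1
  #.. -> #   bit 4 = 1  t=0,i=3
  .## -> .   bit 3 = 0  t=0,i=5
  .#. -> .   bit 2 = 0  t=0,i=0
  ..# -> .   bit 1 = 0  t=0,i=4
  ... -> #   bit 0 = 1  t=1,i=5
  bits 00110001 = 49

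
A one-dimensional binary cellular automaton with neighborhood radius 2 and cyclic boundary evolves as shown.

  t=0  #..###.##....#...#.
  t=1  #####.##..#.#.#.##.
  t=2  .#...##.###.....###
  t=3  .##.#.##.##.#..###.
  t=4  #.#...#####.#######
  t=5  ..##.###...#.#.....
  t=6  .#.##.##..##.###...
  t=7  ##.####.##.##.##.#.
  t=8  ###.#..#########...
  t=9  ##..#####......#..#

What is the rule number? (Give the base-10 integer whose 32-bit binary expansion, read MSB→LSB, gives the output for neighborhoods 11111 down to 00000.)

  [31] ##### => .  t=1,i=2
  [30] ####. => .  t=1,i=3
  [29] ###.# => .  t=0,i=5
  [28] ###.. => #  t=2,i=10
  [27] ##.## => #  t=0,i=6
  [26] ##.#. => .  t=2,i=0
  [25] ##..# => #  t=1,i=8
  [24] ##... => .  t=0,i=9
  [23] #.### => .  t=1,i=0
  [22] #.##. => #  t=0,i=7
  [21] #.#.# => .  t=1,i=12
  [20] #.#.. => #  t=0,i=0
  [19] #..## => #  t=0,i=2
  [18] #..#. => #  t=1,i=9
  [17] #...# => .  t=0,i=15
  [16] #.... => #  t=0,i=10
  [15] .#### => #  t=1,i=1
  [14] .###. => #  t=0,i=4
  [13] .##.# => #  t=1,i=17
  [12] .##.. => .  t=0,i=8
  [11] .#.## => .  t=1,i=15
  [10] .#.#. => .  t=0,i=18
  [9] .#..# => #  t=0,i=1
  [8] .#... => #  t=0,i=14
  [7] ..### => #  t=0,i=3
  [6] ..##. => .  t=2,i=5
  [5] ..#.# => #  t=0,i=17
  [4] ..#.. => .  t=0,i=13
  [3] ...## => #  t=2,i=4
  [2] ...#. => #  t=0,i=12
  [1] ....# => .  t=0,i=11
  [0] ..... => .  t=2,i=13
  bits 00011010010111011110001110101100 = 442360748

442360748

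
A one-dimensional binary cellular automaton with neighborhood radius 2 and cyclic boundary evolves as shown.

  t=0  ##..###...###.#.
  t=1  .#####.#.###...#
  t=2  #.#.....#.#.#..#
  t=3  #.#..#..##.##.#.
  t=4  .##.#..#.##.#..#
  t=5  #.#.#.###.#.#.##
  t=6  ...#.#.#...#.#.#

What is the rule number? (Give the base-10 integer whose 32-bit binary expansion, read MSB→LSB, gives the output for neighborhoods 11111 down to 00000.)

186449065

  [31] ##### => .  t=1,i=3
  [30] ####. => .  t=1,i=4
  [29] ###.# => .  t=0,i=12
  [28] ###.. => .  t=0,i=6
  [27] ##.## => #  t=3,i=10
  [26] ##.#. => .  t=0,i=13
  [25] ##..# => #  t=0,i=2
  [24] ##... => #  t=0,i=7
  [23] #.### => .  t=1,i=1
  [22] #.##. => .  t=0,i=0
  [21] #.#.# => .  t=0,i=14
  [20] #.#.. => #  t=2,i=2
  [19] #..## => #  t=0,i=3
  [18] #..#. => #  t=3,i=4
  [17] #...# => .  t=0,i=8
  [16] #.... => .  t=2,i=4
  [15] .#### => #  t=1,i=2
  [14] .###. => #  t=0,i=5
  [13] .##.# => #  t=2,i=0
  [12] .##.. => #  t=0,i=1
  [11] .#.## => #  t=0,i=15
  [10] .#.#. => #  t=2,i=9
  [9] .#..# => .  t=2,i=13
  [8] .#... => .  t=2,i=3
  [7] ..### => #  t=0,i=4
  [6] ..##. => .  t=2,i=15
  [5] ..#.# => #  t=1,i=15
  [4] ..#.. => .  t=3,i=5
  [3] ...## => #  t=0,i=9
  [2] ...#. => .  t=1,i=14
  [1] ....# => .  t=2,i=6
  [0] ..... => #  t=2,i=5
  bits 00001011000111001111110010101001 = 186449065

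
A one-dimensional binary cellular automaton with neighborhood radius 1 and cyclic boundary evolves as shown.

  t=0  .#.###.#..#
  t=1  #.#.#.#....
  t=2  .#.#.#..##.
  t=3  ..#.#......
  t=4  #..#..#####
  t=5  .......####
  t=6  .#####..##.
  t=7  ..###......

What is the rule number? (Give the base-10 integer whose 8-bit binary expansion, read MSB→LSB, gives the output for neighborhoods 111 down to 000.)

161

  [7] ### => #  t=0,i=4
  [6] ##. => .  t=0,i=5
  [5] #.# => #  t=0,i=0
  [4] #.. => .  t=0,i=8
  [3] .## => .  t=0,i=3
  [2] .#. => .  t=0,i=1
  [1] ..# => .  t=0,i=9
  [0] ... => #  t=1,i=8
  bits 10100001 = 161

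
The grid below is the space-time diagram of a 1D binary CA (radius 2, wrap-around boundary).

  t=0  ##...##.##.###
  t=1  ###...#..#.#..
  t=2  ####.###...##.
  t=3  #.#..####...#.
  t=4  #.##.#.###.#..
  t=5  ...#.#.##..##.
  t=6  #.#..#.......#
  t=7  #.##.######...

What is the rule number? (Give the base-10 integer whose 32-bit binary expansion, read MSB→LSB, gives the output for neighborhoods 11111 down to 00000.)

  #####|.  b31=0 t=0,i=13
  ####.|#  b30=1 t=0,i=0
  ###.#|.  b29=0 t=2,i=3
  ###..|#  b28=1 t=0,i=1
  ##.##|.  b27=0 t=0,i=7
  ##.#.|.  b26=0 t=4,i=4
  ##..#|.  b25=0 t=5,i=9
  ##...|#  b24=1 t=0,i=2
  #.###|#  b23=1 t=0,i=11
  #.##.|.  b22=0 t=0,i=8
  #.#.#|#  b21=1 t=3,i=0
  #.#..|#  b20=1 t=1,i=11
  #..##|.  b19=0 t=1,i=13
  #..#.|.  b18=0 t=1,i=8
  #...#|.  b17=0 t=0,i=3
  #....|#  b16=1 t=5,i=0
  .####|.  b15=0 t=0,i=12
  .###.|#  b14=1 t=1,i=1
  .##.#|#  b13=1 t=0,i=6
  .##..|.  b12=0 t=5,i=8
  .#.##|.  b11=0 t=4,i=1
  .#.#.|.  b10=0 t=1,i=10
  .#..#|#  b9=1 t=1,i=7
  .#...|#  b8=1 t=6,i=6
  ..###|#  b7=1 t=1,i=0
  ..##.|.  b6=0 t=0,i=5
  ..#.#|.  b5=0 t=1,i=9
  ..#..|#  b4=1 t=1,i=6
  ...##|.  b3=0 t=0,i=4
  ...#.|#  b2=1 t=1,i=5
  ....#|.  b1=0 t=5,i=1
  .....|#  b0=1 t=6,i=8
  bits 01010001101100010110001110010101 = 1370579861

1370579861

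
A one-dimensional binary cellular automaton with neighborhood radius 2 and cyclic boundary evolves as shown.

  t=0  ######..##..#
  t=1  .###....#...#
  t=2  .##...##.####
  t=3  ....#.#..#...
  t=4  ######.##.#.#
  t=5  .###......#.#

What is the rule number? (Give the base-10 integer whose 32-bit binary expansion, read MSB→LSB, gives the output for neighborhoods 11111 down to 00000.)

  [31] ##### => #  t=0,i=1
  [30] ####. => .  t=0,i=4
  [29] ###.# => .  t=2,i=12
  [28] ###.. => .  t=0,i=5
  [27] ##.## => .  t=2,i=0
  [26] ##.#. => .  t=4,i=9
  [25] ##..# => .  t=0,i=6
  [24] ##... => .  t=1,i=4
  [23] #.### => #  t=1,i=1
  [22] #.##. => .  t=2,i=1
  [21] #.#.# => #  t=4,i=10
  [20] #.#.. => .  t=3,i=6
  [19] #..## => .  t=0,i=7
  [18] #..#. => #  t=3,i=8
  [17] #...# => #  t=1,i=10
  [16] #.... => .  t=1,i=5
  [15] .#### => .  t=0,i=0
  [14] .###. => #  t=1,i=2
  [13] .##.# => .  t=2,i=7
  [12] .##.. => .  t=0,i=9
  [11] .#.## => .  t=1,i=0
  [10] .#.#. => #  t=3,i=5
  [9] .#..# => #  t=3,i=7
  [8] .#... => #  t=1,i=9
  [7] ..### => #  t=0,i=12
  [6] ..##. => #  t=0,i=8
  [5] ..#.# => #  t=1,i=12
  [4] ..#.. => .  t=1,i=8
  [3] ...## => .  t=2,i=5
  [2] ...#. => #  t=1,i=7
  [1] ....# => #  t=1,i=6
  [0] ..... => #  t=3,i=0
  bits 10000000101001100100011111100111 = 2158381031

2158381031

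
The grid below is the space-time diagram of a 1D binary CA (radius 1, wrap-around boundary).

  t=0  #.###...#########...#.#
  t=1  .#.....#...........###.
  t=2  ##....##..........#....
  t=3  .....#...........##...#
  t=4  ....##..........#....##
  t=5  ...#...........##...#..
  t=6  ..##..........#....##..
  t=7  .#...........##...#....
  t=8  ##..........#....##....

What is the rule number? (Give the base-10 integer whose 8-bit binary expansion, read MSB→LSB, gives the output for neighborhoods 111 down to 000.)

  nb ###: next=.  (t=0,i=3, bit7=0)
  nb ##.: next=.  (t=0,i=0, bit6=0)
  nb #.#: next=#  (t=0,i=1, bit5=1)
  nb #..: next=.  (t=0,i=5, bit4=0)
  nb .##: next=.  (t=0,i=2, bit3=0)
  nb .#.: next=#  (t=0,i=20, bit2=1)
  nb ..#: next=#  (t=0,i=7, bit1=1)
  nb ...: next=.  (t=0,i=6, bit0=0)
  bits 00100110 = 38

38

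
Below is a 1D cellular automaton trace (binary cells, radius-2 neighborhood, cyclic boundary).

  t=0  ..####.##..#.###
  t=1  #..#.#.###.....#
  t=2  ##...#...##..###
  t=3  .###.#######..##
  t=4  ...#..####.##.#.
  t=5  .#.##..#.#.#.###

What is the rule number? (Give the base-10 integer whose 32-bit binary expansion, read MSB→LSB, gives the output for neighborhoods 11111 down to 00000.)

  #####|#  b31=1 t=2,i=15
  ####.|.  b30=0 t=0,i=4
  ###.#|#  b29=1 t=0,i=5
  ###..|#  b28=1 t=0,i=15
  ##.##|.  b27=0 t=0,i=6
  ##.#.|#  b26=1 t=4,i=13
  ##..#|#  b25=1 t=0,i=0
  ##...|#  b24=1 t=1,i=10
  #.###|.  b23=0 t=0,i=13
  #.##.|#  b22=1 t=0,i=7
  #.#.#|#  b21=1 t=1,i=5
  #.#..|#  b20=1 t=4,i=14
  #..##|.  b19=0 t=0,i=1
  #..#.|.  b18=0 t=0,i=10
  #...#|#  b17=1 t=2,i=3
  #....|.  b16=0 t=1,i=11
  .####|#  b15=1 t=0,i=3
  .###.|.  b14=0 t=0,i=14
  .##.#|.  b13=0 t=3,i=15
  .##..|#  b12=1 t=0,i=8
  .#.##|.  b11=0 t=0,i=12
  .#.#.|.  b10=0 t=1,i=4
  .#..#|#  b9=1 t=4,i=4
  .#...|#  b8=1 t=2,i=6
  ..###|.  b7=0 t=0,i=2
  ..##.|#  b6=1 t=1,i=15
  ..#.#|.  b5=0 t=0,i=11
  ..#..|#  b4=1 t=2,i=5
  ...##|#  b3=1 t=1,i=14
  ...#.|.  b2=0 t=2,i=4
  ....#|#  b1=1 t=1,i=13
  .....|.  b0=0 t=1,i=12
  bits 10110111011100101001001101011010 = 3077739354

3077739354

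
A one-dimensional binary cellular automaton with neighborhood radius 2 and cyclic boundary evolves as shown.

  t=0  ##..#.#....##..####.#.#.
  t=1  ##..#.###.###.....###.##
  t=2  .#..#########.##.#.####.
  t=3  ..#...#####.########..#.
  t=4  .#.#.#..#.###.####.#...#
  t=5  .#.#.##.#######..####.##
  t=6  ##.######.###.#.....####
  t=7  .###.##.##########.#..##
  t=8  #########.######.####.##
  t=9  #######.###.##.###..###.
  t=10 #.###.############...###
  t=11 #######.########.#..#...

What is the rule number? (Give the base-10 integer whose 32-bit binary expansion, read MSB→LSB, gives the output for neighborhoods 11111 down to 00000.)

3169942381

  ##### -> #   bit 31 = 1  t=2,i=6
  ####. -> .   bit 30 = 0  t=0,i=17
  ###.# -> #   bit 29 = 1  t=0,i=18
  ###.. -> #   bit 28 = 1  t=1,i=1
  ##.## -> #   bit 27 = 1  t=1,i=9
  ##.#. -> #   bit 26 = 1  t=0,i=19
  ##..# -> .   bit 25 = 0  t=0,i=2
  ##... -> .   bit 24 = 0  t=1,i=13
  #.### -> #   bit 23 = 1  t=1,i=6
  #.##. -> #   bit 22 = 1  t=0,i=0
  #.#.# -> #   bit 21 = 1  t=0,i=20
  #.#.. -> #   bit 20 = 1  t=0,i=6
  #..## -> .   bit 19 = 0  t=0,i=14
  #..#. -> .   bit 18 = 0  t=0,i=3
  #...# -> .   bit 17 = 0  t=3,i=0
  #.... -> #   bit 16 = 1  t=0,i=8
  .#### -> .   bit 15 = 0  t=0,i=16
  .###. -> #   bit 14 = 1  t=1,i=7
  .##.# -> #   bit 13 = 1  t=2,i=15
  .##.. -> #   bit 12 = 1  t=0,i=1
  .#.## -> #   bit 11 = 1  t=0,i=23
  .#.#. -> .   bit 10 = 0  t=0,i=5
  .#..# -> #   bit 9 = 1  t=2,i=2
  .#... -> #   bit 8 = 1  t=0,i=7
  ..### -> .   bit 7 = 0  t=0,i=15
  ..##. -> #   bit 6 = 1  t=0,i=11
  ..#.# -> #   bit 5 = 1  t=0,i=4
  ..#.. -> .   bit 4 = 0  t=2,i=1
  ...## -> #   bit 3 = 1  t=0,i=10
  ...#. -> #   bit 2 = 1  t=3,i=1
  ....# -> .   bit 1 = 0  t=0,i=9
  ..... -> #   bit 0 = 1  t=1,i=15
  bits 10111100111100010111101101101101 = 3169942381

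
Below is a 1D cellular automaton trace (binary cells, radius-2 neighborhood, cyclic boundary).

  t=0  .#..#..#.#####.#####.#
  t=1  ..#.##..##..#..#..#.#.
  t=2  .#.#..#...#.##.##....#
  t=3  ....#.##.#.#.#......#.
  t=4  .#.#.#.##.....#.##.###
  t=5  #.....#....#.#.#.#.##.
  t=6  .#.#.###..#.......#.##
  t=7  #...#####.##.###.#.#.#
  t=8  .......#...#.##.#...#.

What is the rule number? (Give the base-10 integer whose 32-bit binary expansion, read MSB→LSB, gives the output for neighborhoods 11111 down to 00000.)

  [31] ##### => .  t=0,i=11
  [30] ####. => #  t=0,i=12
  [29] ###.# => .  t=0,i=13
  [28] ###.. => #  t=6,i=7
  [27] ##.## => .  t=0,i=14
  [26] ##.#. => #  t=0,i=20
  [25] ##..# => #  t=1,i=6
  [24] ##... => .  t=2,i=17
  [23] #.### => #  t=0,i=9
  [22] #.##. => .  t=1,i=4
  [21] #.#.# => .  t=0,i=21
  [20] #.#.. => .  t=0,i=1
  [19] #..## => .  t=1,i=7
  [18] #..#. => .  t=0,i=3
  [17] #...# => .  t=1,i=0
  [16] #.... => .  t=2,i=18
  [15] .#### => .  t=0,i=10
  [14] .###. => #  t=4,i=20
  [13] .##.# => #  t=2,i=13
  [12] .##.. => .  t=1,i=5
  [11] .#.## => #  t=0,i=8
  [10] .#.#. => .  t=0,i=0
  [9] .#..# => #  t=0,i=2
  [8] .#... => #  t=1,i=21
  [7] ..### => .  t=7,i=4
  [6] ..##. => .  t=1,i=8
  [5] ..#.# => .  t=0,i=7
  [4] ..#.. => #  t=0,i=4
  [3] ...## => .  t=7,i=3
  [2] ...#. => #  t=1,i=1
  [1] ....# => .  t=2,i=19
  [0] ..... => #  t=3,i=1
  bits 01010110100000000110101100010101 = 1451256597

1451256597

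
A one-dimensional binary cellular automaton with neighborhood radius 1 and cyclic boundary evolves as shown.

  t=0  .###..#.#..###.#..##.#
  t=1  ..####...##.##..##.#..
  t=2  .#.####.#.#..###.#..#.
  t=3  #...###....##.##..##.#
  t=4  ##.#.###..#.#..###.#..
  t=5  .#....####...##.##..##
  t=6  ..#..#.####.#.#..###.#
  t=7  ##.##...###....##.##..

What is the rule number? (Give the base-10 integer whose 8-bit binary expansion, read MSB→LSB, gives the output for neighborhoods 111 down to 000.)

210

  nb ###: next=#  (t=0,i=2, bit7=1)
  nb ##.: next=#  (t=0,i=3, bit6=1)
  nb #.#: next=.  (t=0,i=0, bit5=0)
  nb #..: next=#  (t=0,i=4, bit4=1)
  nb .##: next=.  (t=0,i=1, bit3=0)
  nb .#.: next=.  (t=0,i=6, bit2=0)
  nb ..#: next=#  (t=0,i=5, bit1=1)
  nb ...: next=.  (t=1,i=0, bit0=0)
  bits 11010010 = 210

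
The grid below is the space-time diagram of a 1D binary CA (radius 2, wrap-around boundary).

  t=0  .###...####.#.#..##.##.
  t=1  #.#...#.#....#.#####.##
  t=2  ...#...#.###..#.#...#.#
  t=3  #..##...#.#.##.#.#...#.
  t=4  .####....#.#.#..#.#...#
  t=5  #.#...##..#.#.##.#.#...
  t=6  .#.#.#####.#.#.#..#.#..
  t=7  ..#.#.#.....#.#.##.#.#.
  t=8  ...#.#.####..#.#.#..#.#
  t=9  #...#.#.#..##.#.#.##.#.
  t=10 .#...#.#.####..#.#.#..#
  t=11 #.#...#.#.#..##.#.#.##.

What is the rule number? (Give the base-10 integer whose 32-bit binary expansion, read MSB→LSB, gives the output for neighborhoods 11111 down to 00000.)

  #####|.  b31=0 t=1,i=17
  ####.|.  b30=0 t=0,i=9
  ###.#|.  b29=0 t=0,i=10
  ###..|.  b28=0 t=0,i=3
  ##.##|#  b27=1 t=0,i=19
  ##.#.|.  b26=0 t=0,i=11
  ##..#|#  b25=1 t=0,i=22
  ##...|.  b24=0 t=0,i=4
  #.###|.  b23=0 t=1,i=15
  #.##.|.  b22=0 t=0,i=20
  #.#.#|.  b21=0 t=0,i=12
  #.#..|.  b20=0 t=0,i=14
  #..##|#  b19=1 t=0,i=0
  #..#.|#  b18=1 t=2,i=13
  #...#|.  b17=0 t=0,i=5
  #....|#  b16=1 t=1,i=10
  .####|#  b15=1 t=0,i=8
  .###.|#  b14=1 t=0,i=2
  .##.#|#  b13=1 t=0,i=18
  .##..|#  b12=1 t=0,i=21
  .#.##|#  b11=1 t=1,i=14
  .#.#.|#  b10=1 t=0,i=13
  .#..#|#  b9=1 t=0,i=15
  .#...|#  b8=1 t=1,i=3
  ..###|.  b7=0 t=0,i=1
  ..##.|#  b6=1 t=0,i=17
  ..#.#|.  b5=0 t=1,i=6
  ..#..|#  b4=1 t=2,i=3
  ...##|#  b3=1 t=0,i=6
  ...#.|.  b2=0 t=1,i=5
  ....#|#  b1=1 t=1,i=11
  .....|#  b0=1 t=7,i=9
  bits 00001010000011011111111101011011 = 168689499

168689499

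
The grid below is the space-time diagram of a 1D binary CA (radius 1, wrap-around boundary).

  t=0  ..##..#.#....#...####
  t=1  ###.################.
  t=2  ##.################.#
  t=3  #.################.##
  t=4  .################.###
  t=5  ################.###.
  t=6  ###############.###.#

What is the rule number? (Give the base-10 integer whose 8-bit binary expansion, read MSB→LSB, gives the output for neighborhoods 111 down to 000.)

191

  ### -> #   bit 7 = 1  t=0,i=18
  ##. -> .   bit 6 = 0  t=0,i=3
  #.# -> #   bit 5 = 1  t=0,i=7
  #.. -> #   bit 4 = 1  t=0,i=0
  .## -> #   bit 3 = 1  t=0,i=2
  .#. -> #   bit 2 = 1  t=0,i=6
  ..# -> #   bit 1 = 1  t=0,i=1
  ... -> #   bit 0 = 1  t=0,i=10
  bits 10111111 = 191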